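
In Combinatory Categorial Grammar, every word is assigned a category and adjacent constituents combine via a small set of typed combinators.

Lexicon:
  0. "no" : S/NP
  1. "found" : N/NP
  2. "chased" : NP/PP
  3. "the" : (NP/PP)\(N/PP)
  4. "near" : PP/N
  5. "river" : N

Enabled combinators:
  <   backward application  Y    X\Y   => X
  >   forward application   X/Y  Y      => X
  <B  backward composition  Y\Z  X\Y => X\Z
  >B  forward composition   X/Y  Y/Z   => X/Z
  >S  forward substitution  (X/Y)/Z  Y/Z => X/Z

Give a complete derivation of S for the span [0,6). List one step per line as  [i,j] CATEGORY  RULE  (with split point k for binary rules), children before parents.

[0,6] S   >
  [0,4] S/PP   >B
    [0,1] "no" : S/NP
    [1,4] NP/PP   <
      [1,3] N/PP   >B
        [1,2] "found" : N/NP
        [2,3] "chased" : NP/PP
      [3,4] "the" : (NP/PP)\(N/PP)
  [4,6] PP   >
    [4,5] "near" : PP/N
    [5,6] "river" : N

[0,1] S/NP  lex  "no"
[1,2] N/NP  lex  "found"
[2,3] NP/PP  lex  "chased"
[1,3] N/PP  >B  k=2
[3,4] (NP/PP)\(N/PP)  lex  "the"
[1,4] NP/PP  <  k=3
[0,4] S/PP  >B  k=1
[4,5] PP/N  lex  "near"
[5,6] N  lex  "river"
[4,6] PP  >  k=5
[0,6] S  >  k=4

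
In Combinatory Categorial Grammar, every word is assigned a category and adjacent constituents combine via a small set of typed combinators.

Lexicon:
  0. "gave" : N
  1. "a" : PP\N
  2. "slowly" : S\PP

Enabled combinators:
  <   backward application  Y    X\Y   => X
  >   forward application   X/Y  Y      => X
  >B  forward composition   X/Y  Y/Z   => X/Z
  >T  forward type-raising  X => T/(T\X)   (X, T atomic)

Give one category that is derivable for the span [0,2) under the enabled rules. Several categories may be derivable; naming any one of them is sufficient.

[0,3] S   <
  [0,2] PP   <
    [0,1] "gave" : N
    [1,2] "a" : PP\N
  [2,3] "slowly" : S\PP

PP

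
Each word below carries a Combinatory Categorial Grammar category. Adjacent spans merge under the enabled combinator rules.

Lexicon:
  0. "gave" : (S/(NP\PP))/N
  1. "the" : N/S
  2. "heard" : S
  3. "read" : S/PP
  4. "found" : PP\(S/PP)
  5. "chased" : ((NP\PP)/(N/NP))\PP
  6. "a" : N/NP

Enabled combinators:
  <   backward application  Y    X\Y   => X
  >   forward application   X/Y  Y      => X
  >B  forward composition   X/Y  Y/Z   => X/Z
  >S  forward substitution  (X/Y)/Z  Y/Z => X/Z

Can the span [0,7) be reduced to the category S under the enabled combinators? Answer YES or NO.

[0,7] S   >
  [0,3] S/(NP\PP)   >
    [0,1] "gave" : (S/(NP\PP))/N
    [1,3] N   >
      [1,2] "the" : N/S
      [2,3] "heard" : S
  [3,7] NP\PP   >
    [3,6] (NP\PP)/(N/NP)   <
      [3,5] PP   <
        [3,4] "read" : S/PP
        [4,5] "found" : PP\(S/PP)
      [5,6] "chased" : ((NP\PP)/(N/NP))\PP
    [6,7] "a" : N/NP

YES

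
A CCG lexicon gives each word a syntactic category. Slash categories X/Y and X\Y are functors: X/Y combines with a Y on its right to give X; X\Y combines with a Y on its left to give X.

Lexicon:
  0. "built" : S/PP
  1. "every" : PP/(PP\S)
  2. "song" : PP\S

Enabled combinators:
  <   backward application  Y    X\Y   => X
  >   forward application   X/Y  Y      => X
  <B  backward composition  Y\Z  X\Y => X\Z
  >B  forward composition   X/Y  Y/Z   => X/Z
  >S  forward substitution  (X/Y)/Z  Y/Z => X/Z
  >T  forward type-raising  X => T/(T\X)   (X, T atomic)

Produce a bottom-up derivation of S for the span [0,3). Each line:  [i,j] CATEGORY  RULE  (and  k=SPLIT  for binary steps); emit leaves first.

[0,1] S/PP  lex  "built"
[1,2] PP/(PP\S)  lex  "every"
[2,3] PP\S  lex  "song"
[1,3] PP  >  k=2
[0,3] S  >  k=1

[0,3] S   >
  [0,1] "built" : S/PP
  [1,3] PP   >
    [1,2] "every" : PP/(PP\S)
    [2,3] "song" : PP\S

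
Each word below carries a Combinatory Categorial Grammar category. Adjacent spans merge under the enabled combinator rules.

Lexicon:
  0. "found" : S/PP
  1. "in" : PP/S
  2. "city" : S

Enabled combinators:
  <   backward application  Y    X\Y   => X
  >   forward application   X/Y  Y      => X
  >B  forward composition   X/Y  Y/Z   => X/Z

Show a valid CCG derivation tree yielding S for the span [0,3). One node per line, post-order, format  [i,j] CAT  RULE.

[0,3] S   >
  [0,1] "found" : S/PP
  [1,3] PP   >
    [1,2] "in" : PP/S
    [2,3] "city" : S

[0,1] S/PP  lex  "found"
[1,2] PP/S  lex  "in"
[2,3] S  lex  "city"
[1,3] PP  >  k=2
[0,3] S  >  k=1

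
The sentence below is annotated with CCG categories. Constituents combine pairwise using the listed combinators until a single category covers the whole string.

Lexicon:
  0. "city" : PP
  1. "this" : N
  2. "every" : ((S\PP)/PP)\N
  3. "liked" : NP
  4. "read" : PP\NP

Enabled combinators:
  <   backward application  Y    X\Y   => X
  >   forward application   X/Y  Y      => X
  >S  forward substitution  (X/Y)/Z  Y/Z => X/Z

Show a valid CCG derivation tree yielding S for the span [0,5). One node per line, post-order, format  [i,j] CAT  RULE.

[0,5] S   <
  [0,1] "city" : PP
  [1,5] S\PP   >
    [1,3] (S\PP)/PP   <
      [1,2] "this" : N
      [2,3] "every" : ((S\PP)/PP)\N
    [3,5] PP   <
      [3,4] "liked" : NP
      [4,5] "read" : PP\NP

[0,1] PP  lex  "city"
[1,2] N  lex  "this"
[2,3] ((S\PP)/PP)\N  lex  "every"
[1,3] (S\PP)/PP  <  k=2
[3,4] NP  lex  "liked"
[4,5] PP\NP  lex  "read"
[3,5] PP  <  k=4
[1,5] S\PP  >  k=3
[0,5] S  <  k=1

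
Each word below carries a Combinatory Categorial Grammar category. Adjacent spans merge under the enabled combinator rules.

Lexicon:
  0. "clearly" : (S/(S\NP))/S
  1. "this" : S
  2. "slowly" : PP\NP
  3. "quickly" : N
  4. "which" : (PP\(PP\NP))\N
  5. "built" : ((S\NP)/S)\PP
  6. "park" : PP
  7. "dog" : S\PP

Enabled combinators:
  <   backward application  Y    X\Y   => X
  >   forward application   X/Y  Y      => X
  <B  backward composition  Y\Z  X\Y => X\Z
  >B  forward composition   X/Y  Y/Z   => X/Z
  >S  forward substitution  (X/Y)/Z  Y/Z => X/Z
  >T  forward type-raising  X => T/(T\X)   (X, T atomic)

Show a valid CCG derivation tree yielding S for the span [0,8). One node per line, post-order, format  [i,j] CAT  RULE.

[0,1] (S/(S\NP))/S  lex  "clearly"
[1,2] S  lex  "this"
[0,2] S/(S\NP)  >  k=1
[2,3] PP\NP  lex  "slowly"
[3,4] N  lex  "quickly"
[4,5] (PP\(PP\NP))\N  lex  "which"
[3,5] PP\(PP\NP)  <  k=4
[2,5] PP  <  k=3
[5,6] ((S\NP)/S)\PP  lex  "built"
[2,6] (S\NP)/S  <  k=5
[6,7] PP  lex  "park"
[7,8] S\PP  lex  "dog"
[6,8] S  <  k=7
[2,8] S\NP  >  k=6
[0,8] S  >  k=2

[0,8] S   >
  [0,2] S/(S\NP)   >
    [0,1] "clearly" : (S/(S\NP))/S
    [1,2] "this" : S
  [2,8] S\NP   >
    [2,6] (S\NP)/S   <
      [2,5] PP   <
        [2,3] "slowly" : PP\NP
        [3,5] PP\(PP\NP)   <
          [3,4] "quickly" : N
          [4,5] "which" : (PP\(PP\NP))\N
      [5,6] "built" : ((S\NP)/S)\PP
    [6,8] S   <
      [6,7] "park" : PP
      [7,8] "dog" : S\PP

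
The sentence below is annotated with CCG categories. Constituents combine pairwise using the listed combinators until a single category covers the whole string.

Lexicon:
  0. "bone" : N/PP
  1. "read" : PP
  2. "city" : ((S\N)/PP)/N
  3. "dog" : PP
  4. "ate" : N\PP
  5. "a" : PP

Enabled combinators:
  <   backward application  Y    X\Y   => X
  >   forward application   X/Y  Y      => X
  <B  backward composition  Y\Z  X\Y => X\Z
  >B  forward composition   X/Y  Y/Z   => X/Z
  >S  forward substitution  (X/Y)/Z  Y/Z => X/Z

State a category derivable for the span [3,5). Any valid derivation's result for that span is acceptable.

N

[0,6] S   <
  [0,2] N   >
    [0,1] "bone" : N/PP
    [1,2] "read" : PP
  [2,6] S\N   >
    [2,5] (S\N)/PP   >
      [2,3] "city" : ((S\N)/PP)/N
      [3,5] N   <
        [3,4] "dog" : PP
        [4,5] "ate" : N\PP
    [5,6] "a" : PP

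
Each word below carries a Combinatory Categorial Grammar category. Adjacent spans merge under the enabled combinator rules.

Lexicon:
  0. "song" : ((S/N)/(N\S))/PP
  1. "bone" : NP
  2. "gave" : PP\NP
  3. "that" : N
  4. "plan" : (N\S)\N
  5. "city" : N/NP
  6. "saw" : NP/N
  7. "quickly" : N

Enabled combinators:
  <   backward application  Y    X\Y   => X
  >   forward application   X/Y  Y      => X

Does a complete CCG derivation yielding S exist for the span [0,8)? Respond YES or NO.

[0,8] S   >
  [0,5] S/N   >
    [0,3] (S/N)/(N\S)   >
      [0,1] "song" : ((S/N)/(N\S))/PP
      [1,3] PP   <
        [1,2] "bone" : NP
        [2,3] "gave" : PP\NP
    [3,5] N\S   <
      [3,4] "that" : N
      [4,5] "plan" : (N\S)\N
  [5,8] N   >
    [5,6] "city" : N/NP
    [6,8] NP   >
      [6,7] "saw" : NP/N
      [7,8] "quickly" : N

YES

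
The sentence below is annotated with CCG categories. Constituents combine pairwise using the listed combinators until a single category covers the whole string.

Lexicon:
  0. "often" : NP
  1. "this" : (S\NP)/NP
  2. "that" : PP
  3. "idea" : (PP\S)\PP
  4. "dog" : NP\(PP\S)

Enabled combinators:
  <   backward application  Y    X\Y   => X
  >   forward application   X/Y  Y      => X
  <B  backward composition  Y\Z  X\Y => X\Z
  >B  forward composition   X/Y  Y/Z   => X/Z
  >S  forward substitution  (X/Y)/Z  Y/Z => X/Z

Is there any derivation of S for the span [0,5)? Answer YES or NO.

YES

[0,5] S   <
  [0,1] "often" : NP
  [1,5] S\NP   >
    [1,2] "this" : (S\NP)/NP
    [2,5] NP   <
      [2,4] PP\S   <
        [2,3] "that" : PP
        [3,4] "idea" : (PP\S)\PP
      [4,5] "dog" : NP\(PP\S)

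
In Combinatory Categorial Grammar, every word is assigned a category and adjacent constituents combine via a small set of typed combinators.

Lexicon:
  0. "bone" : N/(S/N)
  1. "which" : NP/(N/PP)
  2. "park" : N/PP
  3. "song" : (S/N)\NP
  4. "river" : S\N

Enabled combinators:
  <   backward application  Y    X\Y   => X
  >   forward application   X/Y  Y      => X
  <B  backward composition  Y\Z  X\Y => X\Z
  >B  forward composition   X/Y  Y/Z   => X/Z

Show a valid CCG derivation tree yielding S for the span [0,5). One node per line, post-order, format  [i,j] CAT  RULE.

[0,5] S   <
  [0,4] N   >
    [0,1] "bone" : N/(S/N)
    [1,4] S/N   <
      [1,3] NP   >
        [1,2] "which" : NP/(N/PP)
        [2,3] "park" : N/PP
      [3,4] "song" : (S/N)\NP
  [4,5] "river" : S\N

[0,1] N/(S/N)  lex  "bone"
[1,2] NP/(N/PP)  lex  "which"
[2,3] N/PP  lex  "park"
[1,3] NP  >  k=2
[3,4] (S/N)\NP  lex  "song"
[1,4] S/N  <  k=3
[0,4] N  >  k=1
[4,5] S\N  lex  "river"
[0,5] S  <  k=4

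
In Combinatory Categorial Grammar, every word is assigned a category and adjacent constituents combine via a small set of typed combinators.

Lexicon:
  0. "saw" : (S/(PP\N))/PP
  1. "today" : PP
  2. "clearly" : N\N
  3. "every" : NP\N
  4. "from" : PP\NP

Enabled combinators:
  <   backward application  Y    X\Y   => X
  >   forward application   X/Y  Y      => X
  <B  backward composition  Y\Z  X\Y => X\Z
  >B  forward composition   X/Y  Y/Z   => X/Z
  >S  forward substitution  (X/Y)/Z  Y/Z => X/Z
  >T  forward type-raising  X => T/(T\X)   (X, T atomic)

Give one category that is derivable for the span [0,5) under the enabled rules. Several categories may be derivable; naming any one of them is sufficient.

[0,5] S   >
  [0,2] S/(PP\N)   >
    [0,1] "saw" : (S/(PP\N))/PP
    [1,2] "today" : PP
  [2,5] PP\N   <B
    [2,3] "clearly" : N\N
    [3,5] PP\N   <B
      [3,4] "every" : NP\N
      [4,5] "from" : PP\NP

S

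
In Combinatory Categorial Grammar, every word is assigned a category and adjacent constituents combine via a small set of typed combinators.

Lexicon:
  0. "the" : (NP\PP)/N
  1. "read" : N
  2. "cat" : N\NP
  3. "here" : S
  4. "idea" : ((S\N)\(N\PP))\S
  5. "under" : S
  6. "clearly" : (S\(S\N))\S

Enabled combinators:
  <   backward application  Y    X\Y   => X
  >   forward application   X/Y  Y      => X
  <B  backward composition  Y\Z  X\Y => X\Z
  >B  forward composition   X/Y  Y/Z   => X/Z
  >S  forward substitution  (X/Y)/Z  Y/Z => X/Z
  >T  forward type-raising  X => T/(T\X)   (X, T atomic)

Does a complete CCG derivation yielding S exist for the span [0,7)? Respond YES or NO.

YES

[0,7] S   <
  [0,5] S\N   <
    [0,3] N\PP   <B
      [0,2] NP\PP   >
        [0,1] "the" : (NP\PP)/N
        [1,2] "read" : N
      [2,3] "cat" : N\NP
    [3,5] (S\N)\(N\PP)   <
      [3,4] "here" : S
      [4,5] "idea" : ((S\N)\(N\PP))\S
  [5,7] S\(S\N)   <
    [5,6] "under" : S
    [6,7] "clearly" : (S\(S\N))\S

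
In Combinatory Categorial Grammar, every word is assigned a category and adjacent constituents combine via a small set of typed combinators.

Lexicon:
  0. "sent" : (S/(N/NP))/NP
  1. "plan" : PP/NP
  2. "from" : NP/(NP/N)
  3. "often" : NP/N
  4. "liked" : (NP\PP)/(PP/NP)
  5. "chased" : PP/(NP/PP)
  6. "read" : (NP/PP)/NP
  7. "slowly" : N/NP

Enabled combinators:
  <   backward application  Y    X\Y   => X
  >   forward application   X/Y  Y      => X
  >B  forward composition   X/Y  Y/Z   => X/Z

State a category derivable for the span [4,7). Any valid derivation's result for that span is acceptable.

NP\PP

[0,8] S   >
  [0,7] S/(N/NP)   >
    [0,1] "sent" : (S/(N/NP))/NP
    [1,7] NP   <
      [1,4] PP   >
        [1,2] "plan" : PP/NP
        [2,4] NP   >
          [2,3] "from" : NP/(NP/N)
          [3,4] "often" : NP/N
      [4,7] NP\PP   >
        [4,5] "liked" : (NP\PP)/(PP/NP)
        [5,7] PP/NP   >B
          [5,6] "chased" : PP/(NP/PP)
          [6,7] "read" : (NP/PP)/NP
  [7,8] "slowly" : N/NP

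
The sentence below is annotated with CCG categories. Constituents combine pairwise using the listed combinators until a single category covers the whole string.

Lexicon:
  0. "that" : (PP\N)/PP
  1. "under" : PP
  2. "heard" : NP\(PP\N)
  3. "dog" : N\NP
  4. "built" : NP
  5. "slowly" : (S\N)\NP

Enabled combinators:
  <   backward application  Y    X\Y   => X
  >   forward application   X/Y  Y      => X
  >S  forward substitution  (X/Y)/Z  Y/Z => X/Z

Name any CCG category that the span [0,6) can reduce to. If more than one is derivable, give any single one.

S

[0,6] S   <
  [0,4] N   <
    [0,3] NP   <
      [0,2] PP\N   >
        [0,1] "that" : (PP\N)/PP
        [1,2] "under" : PP
      [2,3] "heard" : NP\(PP\N)
    [3,4] "dog" : N\NP
  [4,6] S\N   <
    [4,5] "built" : NP
    [5,6] "slowly" : (S\N)\NP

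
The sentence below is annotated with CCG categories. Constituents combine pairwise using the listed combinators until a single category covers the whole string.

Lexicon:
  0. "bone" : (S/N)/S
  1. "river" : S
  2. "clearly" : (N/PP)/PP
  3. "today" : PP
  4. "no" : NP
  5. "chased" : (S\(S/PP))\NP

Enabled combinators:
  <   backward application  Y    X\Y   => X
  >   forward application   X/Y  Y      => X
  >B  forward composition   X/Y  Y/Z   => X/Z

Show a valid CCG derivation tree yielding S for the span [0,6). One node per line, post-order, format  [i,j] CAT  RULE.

[0,1] (S/N)/S  lex  "bone"
[1,2] S  lex  "river"
[0,2] S/N  >  k=1
[2,3] (N/PP)/PP  lex  "clearly"
[3,4] PP  lex  "today"
[2,4] N/PP  >  k=3
[0,4] S/PP  >B  k=2
[4,5] NP  lex  "no"
[5,6] (S\(S/PP))\NP  lex  "chased"
[4,6] S\(S/PP)  <  k=5
[0,6] S  <  k=4

[0,6] S   <
  [0,4] S/PP   >B
    [0,2] S/N   >
      [0,1] "bone" : (S/N)/S
      [1,2] "river" : S
    [2,4] N/PP   >
      [2,3] "clearly" : (N/PP)/PP
      [3,4] "today" : PP
  [4,6] S\(S/PP)   <
    [4,5] "no" : NP
    [5,6] "chased" : (S\(S/PP))\NP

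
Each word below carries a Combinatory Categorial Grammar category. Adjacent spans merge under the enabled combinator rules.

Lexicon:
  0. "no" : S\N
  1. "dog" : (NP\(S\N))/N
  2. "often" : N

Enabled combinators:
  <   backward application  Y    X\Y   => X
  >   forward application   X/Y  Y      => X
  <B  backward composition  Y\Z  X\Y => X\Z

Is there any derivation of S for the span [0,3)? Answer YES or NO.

S\N (NP\(S\N))/N N
CKY chart[0,3] = {NP}; S ∉ chart

NO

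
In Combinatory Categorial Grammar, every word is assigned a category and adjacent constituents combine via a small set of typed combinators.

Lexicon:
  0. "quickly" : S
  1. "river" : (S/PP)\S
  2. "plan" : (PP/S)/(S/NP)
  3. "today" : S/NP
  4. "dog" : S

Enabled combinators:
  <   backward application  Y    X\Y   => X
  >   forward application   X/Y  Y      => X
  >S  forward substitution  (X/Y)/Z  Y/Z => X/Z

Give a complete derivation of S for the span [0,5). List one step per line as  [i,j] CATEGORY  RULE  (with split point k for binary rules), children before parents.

[0,5] S   >
  [0,2] S/PP   <
    [0,1] "quickly" : S
    [1,2] "river" : (S/PP)\S
  [2,5] PP   >
    [2,4] PP/S   >
      [2,3] "plan" : (PP/S)/(S/NP)
      [3,4] "today" : S/NP
    [4,5] "dog" : S

[0,1] S  lex  "quickly"
[1,2] (S/PP)\S  lex  "river"
[0,2] S/PP  <  k=1
[2,3] (PP/S)/(S/NP)  lex  "plan"
[3,4] S/NP  lex  "today"
[2,4] PP/S  >  k=3
[4,5] S  lex  "dog"
[2,5] PP  >  k=4
[0,5] S  >  k=2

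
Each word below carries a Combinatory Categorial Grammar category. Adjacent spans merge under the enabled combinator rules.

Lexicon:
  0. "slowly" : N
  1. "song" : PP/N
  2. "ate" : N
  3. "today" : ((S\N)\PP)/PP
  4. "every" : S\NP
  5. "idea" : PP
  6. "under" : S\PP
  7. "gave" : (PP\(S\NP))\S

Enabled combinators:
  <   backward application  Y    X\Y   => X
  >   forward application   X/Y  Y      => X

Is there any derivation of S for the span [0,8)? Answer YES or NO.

[0,8] S   <
  [0,1] "slowly" : N
  [1,8] S\N   <
    [1,3] PP   >
      [1,2] "song" : PP/N
      [2,3] "ate" : N
    [3,8] (S\N)\PP   >
      [3,4] "today" : ((S\N)\PP)/PP
      [4,8] PP   <
        [4,5] "every" : S\NP
        [5,8] PP\(S\NP)   <
          [5,7] S   <
            [5,6] "idea" : PP
            [6,7] "under" : S\PP
          [7,8] "gave" : (PP\(S\NP))\S

YES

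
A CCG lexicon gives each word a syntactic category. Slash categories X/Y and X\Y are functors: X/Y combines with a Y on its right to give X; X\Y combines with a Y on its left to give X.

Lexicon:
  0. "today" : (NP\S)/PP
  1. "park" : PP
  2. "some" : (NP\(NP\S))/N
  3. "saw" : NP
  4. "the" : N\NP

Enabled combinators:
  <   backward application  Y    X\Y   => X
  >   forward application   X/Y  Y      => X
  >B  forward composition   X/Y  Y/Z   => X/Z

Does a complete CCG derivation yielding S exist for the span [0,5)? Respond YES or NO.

NO

(NP\S)/PP PP (NP\(NP\S))/N NP N\NP
CKY chart[0,5] = {NP}; S ∉ chart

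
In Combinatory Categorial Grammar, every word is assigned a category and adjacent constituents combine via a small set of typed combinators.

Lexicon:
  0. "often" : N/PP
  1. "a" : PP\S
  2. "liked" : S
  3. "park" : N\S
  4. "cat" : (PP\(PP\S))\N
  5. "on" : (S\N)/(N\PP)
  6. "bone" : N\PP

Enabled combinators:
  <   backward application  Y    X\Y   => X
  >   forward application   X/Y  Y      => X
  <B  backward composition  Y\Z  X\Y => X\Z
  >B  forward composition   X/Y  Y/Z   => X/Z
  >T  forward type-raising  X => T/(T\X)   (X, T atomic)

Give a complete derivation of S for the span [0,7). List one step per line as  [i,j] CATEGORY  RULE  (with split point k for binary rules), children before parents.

[0,1] N/PP  lex  "often"
[1,2] PP\S  lex  "a"
[2,3] S  lex  "liked"
[3,4] N\S  lex  "park"
[2,4] N  <  k=3
[4,5] (PP\(PP\S))\N  lex  "cat"
[2,5] PP\(PP\S)  <  k=4
[1,5] PP  <  k=2
[0,5] N  >  k=1
[5,6] (S\N)/(N\PP)  lex  "on"
[6,7] N\PP  lex  "bone"
[5,7] S\N  >  k=6
[0,7] S  <  k=5

[0,7] S   <
  [0,5] N   >
    [0,1] "often" : N/PP
    [1,5] PP   <
      [1,2] "a" : PP\S
      [2,5] PP\(PP\S)   <
        [2,4] N   <
          [2,3] "liked" : S
          [3,4] "park" : N\S
        [4,5] "cat" : (PP\(PP\S))\N
  [5,7] S\N   >
    [5,6] "on" : (S\N)/(N\PP)
    [6,7] "bone" : N\PP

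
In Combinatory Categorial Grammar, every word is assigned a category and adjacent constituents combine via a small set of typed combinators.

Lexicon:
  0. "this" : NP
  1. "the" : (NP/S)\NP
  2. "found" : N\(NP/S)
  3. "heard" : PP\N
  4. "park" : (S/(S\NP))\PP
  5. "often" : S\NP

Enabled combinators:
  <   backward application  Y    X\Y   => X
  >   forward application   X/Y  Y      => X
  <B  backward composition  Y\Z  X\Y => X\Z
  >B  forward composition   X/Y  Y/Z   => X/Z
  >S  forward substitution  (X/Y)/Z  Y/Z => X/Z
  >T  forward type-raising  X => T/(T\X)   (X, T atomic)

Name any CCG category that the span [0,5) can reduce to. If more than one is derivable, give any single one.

[0,6] S   >
  [0,5] S/(S\NP)   <
    [0,4] PP   <
      [0,3] N   <
        [0,2] NP/S   <
          [0,1] "this" : NP
          [1,2] "the" : (NP/S)\NP
        [2,3] "found" : N\(NP/S)
      [3,4] "heard" : PP\N
    [4,5] "park" : (S/(S\NP))\PP
  [5,6] "often" : S\NP

S/(S\NP)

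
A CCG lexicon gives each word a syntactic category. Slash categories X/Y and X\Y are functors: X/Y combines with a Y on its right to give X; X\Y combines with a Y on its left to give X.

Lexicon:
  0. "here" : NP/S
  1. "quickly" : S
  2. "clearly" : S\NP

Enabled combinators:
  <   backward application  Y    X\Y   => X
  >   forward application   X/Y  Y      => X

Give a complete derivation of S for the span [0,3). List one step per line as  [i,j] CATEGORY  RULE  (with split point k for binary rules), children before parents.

[0,3] S   <
  [0,2] NP   >
    [0,1] "here" : NP/S
    [1,2] "quickly" : S
  [2,3] "clearly" : S\NP

[0,1] NP/S  lex  "here"
[1,2] S  lex  "quickly"
[0,2] NP  >  k=1
[2,3] S\NP  lex  "clearly"
[0,3] S  <  k=2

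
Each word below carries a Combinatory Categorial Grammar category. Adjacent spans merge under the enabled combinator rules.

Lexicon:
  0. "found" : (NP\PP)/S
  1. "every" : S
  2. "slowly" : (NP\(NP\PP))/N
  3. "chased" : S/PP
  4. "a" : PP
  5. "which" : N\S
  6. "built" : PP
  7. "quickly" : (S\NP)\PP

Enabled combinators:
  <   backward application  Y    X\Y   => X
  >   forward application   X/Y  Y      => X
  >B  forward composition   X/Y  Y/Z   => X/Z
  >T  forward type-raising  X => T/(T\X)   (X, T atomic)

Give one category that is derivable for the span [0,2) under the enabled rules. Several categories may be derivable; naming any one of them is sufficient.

NP\PP

[0,8] S   <
  [0,6] NP   <
    [0,2] NP\PP   >
      [0,1] "found" : (NP\PP)/S
      [1,2] "every" : S
    [2,6] NP\(NP\PP)   >
      [2,3] "slowly" : (NP\(NP\PP))/N
      [3,6] N   <
        [3,5] S   >
          [3,4] "chased" : S/PP
          [4,5] "a" : PP
        [5,6] "which" : N\S
  [6,8] S\NP   <
    [6,7] "built" : PP
    [7,8] "quickly" : (S\NP)\PP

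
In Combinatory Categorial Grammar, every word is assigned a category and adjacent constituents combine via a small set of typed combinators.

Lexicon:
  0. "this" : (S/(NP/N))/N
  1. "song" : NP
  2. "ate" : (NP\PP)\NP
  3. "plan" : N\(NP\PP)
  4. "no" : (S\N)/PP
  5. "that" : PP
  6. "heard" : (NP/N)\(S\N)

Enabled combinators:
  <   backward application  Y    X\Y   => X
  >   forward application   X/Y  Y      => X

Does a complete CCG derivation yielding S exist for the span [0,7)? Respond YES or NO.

YES

[0,7] S   >
  [0,4] S/(NP/N)   >
    [0,1] "this" : (S/(NP/N))/N
    [1,4] N   <
      [1,3] NP\PP   <
        [1,2] "song" : NP
        [2,3] "ate" : (NP\PP)\NP
      [3,4] "plan" : N\(NP\PP)
  [4,7] NP/N   <
    [4,6] S\N   >
      [4,5] "no" : (S\N)/PP
      [5,6] "that" : PP
    [6,7] "heard" : (NP/N)\(S\N)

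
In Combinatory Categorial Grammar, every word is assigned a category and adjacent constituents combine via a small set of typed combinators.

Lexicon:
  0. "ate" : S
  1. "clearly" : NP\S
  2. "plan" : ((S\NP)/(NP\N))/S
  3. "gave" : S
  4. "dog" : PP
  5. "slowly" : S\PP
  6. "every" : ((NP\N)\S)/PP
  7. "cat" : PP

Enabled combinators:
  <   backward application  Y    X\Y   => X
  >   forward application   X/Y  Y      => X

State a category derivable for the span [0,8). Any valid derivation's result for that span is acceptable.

[0,8] S   <
  [0,2] NP   <
    [0,1] "ate" : S
    [1,2] "clearly" : NP\S
  [2,8] S\NP   >
    [2,4] (S\NP)/(NP\N)   >
      [2,3] "plan" : ((S\NP)/(NP\N))/S
      [3,4] "gave" : S
    [4,8] NP\N   <
      [4,6] S   <
        [4,5] "dog" : PP
        [5,6] "slowly" : S\PP
      [6,8] (NP\N)\S   >
        [6,7] "every" : ((NP\N)\S)/PP
        [7,8] "cat" : PP

S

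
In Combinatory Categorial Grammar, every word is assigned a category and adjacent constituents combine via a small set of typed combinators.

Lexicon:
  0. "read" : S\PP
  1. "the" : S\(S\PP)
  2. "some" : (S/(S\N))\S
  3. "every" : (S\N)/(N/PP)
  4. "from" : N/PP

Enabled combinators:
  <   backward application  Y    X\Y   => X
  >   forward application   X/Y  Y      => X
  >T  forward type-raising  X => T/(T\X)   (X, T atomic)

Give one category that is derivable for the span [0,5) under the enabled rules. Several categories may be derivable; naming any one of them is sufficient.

S

[0,5] S   >
  [0,3] S/(S\N)   <
    [0,2] S   <
      [0,1] "read" : S\PP
      [1,2] "the" : S\(S\PP)
    [2,3] "some" : (S/(S\N))\S
  [3,5] S\N   >
    [3,4] "every" : (S\N)/(N/PP)
    [4,5] "from" : N/PP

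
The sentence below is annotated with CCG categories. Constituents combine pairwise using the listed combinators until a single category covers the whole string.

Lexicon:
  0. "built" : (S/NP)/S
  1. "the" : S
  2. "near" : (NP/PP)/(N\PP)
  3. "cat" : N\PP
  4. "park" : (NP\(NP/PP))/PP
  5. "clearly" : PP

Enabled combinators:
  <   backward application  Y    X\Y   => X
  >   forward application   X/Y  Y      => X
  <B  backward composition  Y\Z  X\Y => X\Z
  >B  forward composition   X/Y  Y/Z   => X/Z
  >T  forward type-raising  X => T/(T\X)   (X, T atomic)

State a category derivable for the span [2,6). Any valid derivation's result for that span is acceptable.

[0,6] S   >
  [0,2] S/NP   >
    [0,1] "built" : (S/NP)/S
    [1,2] "the" : S
  [2,6] NP   <
    [2,4] NP/PP   >
      [2,3] "near" : (NP/PP)/(N\PP)
      [3,4] "cat" : N\PP
    [4,6] NP\(NP/PP)   >
      [4,5] "park" : (NP\(NP/PP))/PP
      [5,6] "clearly" : PP

NP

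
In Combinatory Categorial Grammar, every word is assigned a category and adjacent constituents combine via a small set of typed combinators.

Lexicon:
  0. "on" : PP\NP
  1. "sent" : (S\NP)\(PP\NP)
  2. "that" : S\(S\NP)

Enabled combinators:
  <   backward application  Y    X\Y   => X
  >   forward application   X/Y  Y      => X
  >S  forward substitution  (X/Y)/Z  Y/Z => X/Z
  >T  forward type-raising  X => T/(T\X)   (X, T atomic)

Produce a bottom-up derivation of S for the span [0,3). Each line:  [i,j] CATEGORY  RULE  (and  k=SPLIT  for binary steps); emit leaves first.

[0,1] PP\NP  lex  "on"
[1,2] (S\NP)\(PP\NP)  lex  "sent"
[0,2] S\NP  <  k=1
[2,3] S\(S\NP)  lex  "that"
[0,3] S  <  k=2

[0,3] S   <
  [0,2] S\NP   <
    [0,1] "on" : PP\NP
    [1,2] "sent" : (S\NP)\(PP\NP)
  [2,3] "that" : S\(S\NP)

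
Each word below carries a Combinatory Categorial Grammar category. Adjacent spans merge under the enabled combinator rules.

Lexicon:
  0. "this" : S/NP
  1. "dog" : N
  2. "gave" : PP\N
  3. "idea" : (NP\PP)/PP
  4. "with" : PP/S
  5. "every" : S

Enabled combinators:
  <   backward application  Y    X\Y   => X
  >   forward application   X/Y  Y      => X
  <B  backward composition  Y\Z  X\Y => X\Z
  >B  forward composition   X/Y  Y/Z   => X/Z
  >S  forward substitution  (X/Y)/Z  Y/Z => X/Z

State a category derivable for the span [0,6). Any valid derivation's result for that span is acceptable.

S

[0,6] S   >
  [0,1] "this" : S/NP
  [1,6] NP   <
    [1,3] PP   <
      [1,2] "dog" : N
      [2,3] "gave" : PP\N
    [3,6] NP\PP   >
      [3,4] "idea" : (NP\PP)/PP
      [4,6] PP   >
        [4,5] "with" : PP/S
        [5,6] "every" : S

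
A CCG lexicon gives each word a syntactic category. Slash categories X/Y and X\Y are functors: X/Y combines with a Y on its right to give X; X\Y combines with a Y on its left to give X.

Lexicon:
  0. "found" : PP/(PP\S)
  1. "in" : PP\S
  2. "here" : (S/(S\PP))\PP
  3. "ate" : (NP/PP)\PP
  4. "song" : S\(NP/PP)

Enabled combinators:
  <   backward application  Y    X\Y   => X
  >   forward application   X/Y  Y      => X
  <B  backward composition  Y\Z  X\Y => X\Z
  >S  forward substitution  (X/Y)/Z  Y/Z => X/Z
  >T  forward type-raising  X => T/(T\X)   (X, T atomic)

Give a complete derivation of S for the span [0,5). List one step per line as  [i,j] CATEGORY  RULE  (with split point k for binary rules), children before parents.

[0,1] PP/(PP\S)  lex  "found"
[1,2] PP\S  lex  "in"
[0,2] PP  >  k=1
[2,3] (S/(S\PP))\PP  lex  "here"
[0,3] S/(S\PP)  <  k=2
[3,4] (NP/PP)\PP  lex  "ate"
[4,5] S\(NP/PP)  lex  "song"
[3,5] S\PP  <B  k=4
[0,5] S  >  k=3

[0,5] S   >
  [0,3] S/(S\PP)   <
    [0,2] PP   >
      [0,1] "found" : PP/(PP\S)
      [1,2] "in" : PP\S
    [2,3] "here" : (S/(S\PP))\PP
  [3,5] S\PP   <B
    [3,4] "ate" : (NP/PP)\PP
    [4,5] "song" : S\(NP/PP)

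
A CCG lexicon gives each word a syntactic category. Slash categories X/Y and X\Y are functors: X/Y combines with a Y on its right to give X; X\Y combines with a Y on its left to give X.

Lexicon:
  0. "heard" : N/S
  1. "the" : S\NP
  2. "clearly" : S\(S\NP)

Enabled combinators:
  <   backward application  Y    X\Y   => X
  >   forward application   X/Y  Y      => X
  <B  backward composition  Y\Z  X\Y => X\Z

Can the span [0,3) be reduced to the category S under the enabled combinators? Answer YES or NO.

N/S S\NP S\(S\NP)
CKY chart[0,3] = {N}; S ∉ chart

NO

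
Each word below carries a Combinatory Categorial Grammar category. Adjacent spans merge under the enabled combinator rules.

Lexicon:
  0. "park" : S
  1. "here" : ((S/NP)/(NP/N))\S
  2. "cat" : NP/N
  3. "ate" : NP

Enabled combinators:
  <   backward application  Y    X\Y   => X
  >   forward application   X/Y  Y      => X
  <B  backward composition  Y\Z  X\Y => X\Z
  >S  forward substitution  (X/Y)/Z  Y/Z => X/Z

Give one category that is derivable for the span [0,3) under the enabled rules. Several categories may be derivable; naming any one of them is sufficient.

S/NP

[0,4] S   >
  [0,3] S/NP   >
    [0,2] (S/NP)/(NP/N)   <
      [0,1] "park" : S
      [1,2] "here" : ((S/NP)/(NP/N))\S
    [2,3] "cat" : NP/N
  [3,4] "ate" : NP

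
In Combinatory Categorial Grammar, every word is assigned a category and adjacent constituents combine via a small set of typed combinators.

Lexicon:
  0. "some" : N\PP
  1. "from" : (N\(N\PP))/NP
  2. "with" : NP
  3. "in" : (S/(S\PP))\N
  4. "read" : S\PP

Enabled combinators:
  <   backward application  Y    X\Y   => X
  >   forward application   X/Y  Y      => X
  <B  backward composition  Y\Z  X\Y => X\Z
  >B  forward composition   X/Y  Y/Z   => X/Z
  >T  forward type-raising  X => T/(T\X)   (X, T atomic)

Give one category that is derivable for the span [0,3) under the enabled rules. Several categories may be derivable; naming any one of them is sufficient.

[0,5] S   >
  [0,4] S/(S\PP)   <
    [0,3] N   <
      [0,1] "some" : N\PP
      [1,3] N\(N\PP)   >
        [1,2] "from" : (N\(N\PP))/NP
        [2,3] "with" : NP
    [3,4] "in" : (S/(S\PP))\N
  [4,5] "read" : S\PP

N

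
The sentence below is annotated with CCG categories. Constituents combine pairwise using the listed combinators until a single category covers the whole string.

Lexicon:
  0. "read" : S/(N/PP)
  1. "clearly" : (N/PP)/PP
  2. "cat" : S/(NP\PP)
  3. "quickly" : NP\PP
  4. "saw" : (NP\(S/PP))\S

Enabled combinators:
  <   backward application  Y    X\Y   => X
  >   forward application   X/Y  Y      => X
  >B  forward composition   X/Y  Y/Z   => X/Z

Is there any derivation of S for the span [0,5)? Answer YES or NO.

NO

S/(N/PP) (N/PP)/PP S/(NP\PP) NP\PP (NP\(S/PP))\S
CKY chart[0,5] = {NP}; S ∉ chart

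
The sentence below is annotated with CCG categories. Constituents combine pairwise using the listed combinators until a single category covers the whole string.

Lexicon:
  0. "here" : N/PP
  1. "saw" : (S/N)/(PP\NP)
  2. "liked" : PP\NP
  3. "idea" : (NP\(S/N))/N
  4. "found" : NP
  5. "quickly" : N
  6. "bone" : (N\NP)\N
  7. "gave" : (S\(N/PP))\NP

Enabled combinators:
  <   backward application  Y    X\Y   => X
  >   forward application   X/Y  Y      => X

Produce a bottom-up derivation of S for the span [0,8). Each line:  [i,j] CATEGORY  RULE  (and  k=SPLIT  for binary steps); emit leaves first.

[0,1] N/PP  lex  "here"
[1,2] (S/N)/(PP\NP)  lex  "saw"
[2,3] PP\NP  lex  "liked"
[1,3] S/N  >  k=2
[3,4] (NP\(S/N))/N  lex  "idea"
[4,5] NP  lex  "found"
[5,6] N  lex  "quickly"
[6,7] (N\NP)\N  lex  "bone"
[5,7] N\NP  <  k=6
[4,7] N  <  k=5
[3,7] NP\(S/N)  >  k=4
[1,7] NP  <  k=3
[7,8] (S\(N/PP))\NP  lex  "gave"
[1,8] S\(N/PP)  <  k=7
[0,8] S  <  k=1

[0,8] S   <
  [0,1] "here" : N/PP
  [1,8] S\(N/PP)   <
    [1,7] NP   <
      [1,3] S/N   >
        [1,2] "saw" : (S/N)/(PP\NP)
        [2,3] "liked" : PP\NP
      [3,7] NP\(S/N)   >
        [3,4] "idea" : (NP\(S/N))/N
        [4,7] N   <
          [4,5] "found" : NP
          [5,7] N\NP   <
            [5,6] "quickly" : N
            [6,7] "bone" : (N\NP)\N
    [7,8] "gave" : (S\(N/PP))\NP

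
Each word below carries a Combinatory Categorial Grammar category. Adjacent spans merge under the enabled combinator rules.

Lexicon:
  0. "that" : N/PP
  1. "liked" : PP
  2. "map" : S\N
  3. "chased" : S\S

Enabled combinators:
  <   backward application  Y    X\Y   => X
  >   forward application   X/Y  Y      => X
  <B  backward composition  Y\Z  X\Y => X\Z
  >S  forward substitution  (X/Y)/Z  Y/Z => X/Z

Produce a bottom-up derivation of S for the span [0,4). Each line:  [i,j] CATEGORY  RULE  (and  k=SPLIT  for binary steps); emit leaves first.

[0,1] N/PP  lex  "that"
[1,2] PP  lex  "liked"
[0,2] N  >  k=1
[2,3] S\N  lex  "map"
[3,4] S\S  lex  "chased"
[2,4] S\N  <B  k=3
[0,4] S  <  k=2

[0,4] S   <
  [0,2] N   >
    [0,1] "that" : N/PP
    [1,2] "liked" : PP
  [2,4] S\N   <B
    [2,3] "map" : S\N
    [3,4] "chased" : S\S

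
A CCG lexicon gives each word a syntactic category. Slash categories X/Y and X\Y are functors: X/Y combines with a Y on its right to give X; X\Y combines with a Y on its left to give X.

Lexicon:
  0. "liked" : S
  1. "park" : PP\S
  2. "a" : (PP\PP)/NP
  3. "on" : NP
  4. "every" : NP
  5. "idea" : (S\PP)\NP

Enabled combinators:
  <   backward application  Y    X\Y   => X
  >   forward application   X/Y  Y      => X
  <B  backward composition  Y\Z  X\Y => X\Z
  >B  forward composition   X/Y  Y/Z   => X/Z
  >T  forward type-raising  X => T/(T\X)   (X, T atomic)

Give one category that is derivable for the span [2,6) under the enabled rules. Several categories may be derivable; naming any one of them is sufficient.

S\PP

[0,6] S   <
  [0,2] PP   >
    [0,1] PP/(PP\S)   >T
      [0,1] "liked" : S
    [1,2] "park" : PP\S
  [2,6] S\PP   <B
    [2,4] PP\PP   >
      [2,3] "a" : (PP\PP)/NP
      [3,4] "on" : NP
    [4,6] S\PP   <
      [4,5] "every" : NP
      [5,6] "idea" : (S\PP)\NP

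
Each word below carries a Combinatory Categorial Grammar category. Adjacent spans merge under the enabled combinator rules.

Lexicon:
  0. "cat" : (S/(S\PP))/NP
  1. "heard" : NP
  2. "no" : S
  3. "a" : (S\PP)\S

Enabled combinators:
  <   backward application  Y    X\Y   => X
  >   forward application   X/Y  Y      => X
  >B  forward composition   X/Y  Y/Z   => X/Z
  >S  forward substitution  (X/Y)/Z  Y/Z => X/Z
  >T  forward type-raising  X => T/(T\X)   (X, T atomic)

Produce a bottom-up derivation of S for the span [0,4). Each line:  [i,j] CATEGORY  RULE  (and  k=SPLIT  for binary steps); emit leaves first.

[0,4] S   >
  [0,2] S/(S\PP)   >
    [0,1] "cat" : (S/(S\PP))/NP
    [1,2] "heard" : NP
  [2,4] S\PP   <
    [2,3] "no" : S
    [3,4] "a" : (S\PP)\S

[0,1] (S/(S\PP))/NP  lex  "cat"
[1,2] NP  lex  "heard"
[0,2] S/(S\PP)  >  k=1
[2,3] S  lex  "no"
[3,4] (S\PP)\S  lex  "a"
[2,4] S\PP  <  k=3
[0,4] S  >  k=2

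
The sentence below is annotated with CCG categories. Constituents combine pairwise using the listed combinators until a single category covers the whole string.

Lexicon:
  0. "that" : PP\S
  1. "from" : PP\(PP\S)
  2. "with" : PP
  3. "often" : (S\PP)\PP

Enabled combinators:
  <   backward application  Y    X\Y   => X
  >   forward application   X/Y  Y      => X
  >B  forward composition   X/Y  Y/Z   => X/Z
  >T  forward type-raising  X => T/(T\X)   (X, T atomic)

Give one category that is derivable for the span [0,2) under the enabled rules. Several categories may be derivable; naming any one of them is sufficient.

PP

[0,4] S   <
  [0,2] PP   <
    [0,1] "that" : PP\S
    [1,2] "from" : PP\(PP\S)
  [2,4] S\PP   <
    [2,3] "with" : PP
    [3,4] "often" : (S\PP)\PP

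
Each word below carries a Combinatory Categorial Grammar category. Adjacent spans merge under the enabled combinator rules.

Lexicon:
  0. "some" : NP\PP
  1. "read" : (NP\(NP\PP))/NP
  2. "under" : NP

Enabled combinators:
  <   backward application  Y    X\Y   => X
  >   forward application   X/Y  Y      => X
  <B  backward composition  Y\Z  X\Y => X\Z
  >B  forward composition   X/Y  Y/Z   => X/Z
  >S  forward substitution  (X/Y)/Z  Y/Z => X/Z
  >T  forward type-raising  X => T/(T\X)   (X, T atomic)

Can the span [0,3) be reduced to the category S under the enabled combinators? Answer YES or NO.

NP\PP (NP\(NP\PP))/NP NP
CKY chart[0,3] = {N/(N\NP), NP, NP/(NP\NP), PP/(PP\NP), S/(S\NP)}; S ∉ chart

NO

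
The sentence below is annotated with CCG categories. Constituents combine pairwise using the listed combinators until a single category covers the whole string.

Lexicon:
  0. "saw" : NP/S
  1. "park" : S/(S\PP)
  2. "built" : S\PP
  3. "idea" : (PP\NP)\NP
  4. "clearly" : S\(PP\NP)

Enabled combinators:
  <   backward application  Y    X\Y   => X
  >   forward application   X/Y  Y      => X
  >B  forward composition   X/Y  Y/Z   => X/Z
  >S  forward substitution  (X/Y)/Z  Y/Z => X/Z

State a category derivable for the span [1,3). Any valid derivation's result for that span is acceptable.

S

[0,5] S   <
  [0,4] PP\NP   <
    [0,3] NP   >
      [0,1] "saw" : NP/S
      [1,3] S   >
        [1,2] "park" : S/(S\PP)
        [2,3] "built" : S\PP
    [3,4] "idea" : (PP\NP)\NP
  [4,5] "clearly" : S\(PP\NP)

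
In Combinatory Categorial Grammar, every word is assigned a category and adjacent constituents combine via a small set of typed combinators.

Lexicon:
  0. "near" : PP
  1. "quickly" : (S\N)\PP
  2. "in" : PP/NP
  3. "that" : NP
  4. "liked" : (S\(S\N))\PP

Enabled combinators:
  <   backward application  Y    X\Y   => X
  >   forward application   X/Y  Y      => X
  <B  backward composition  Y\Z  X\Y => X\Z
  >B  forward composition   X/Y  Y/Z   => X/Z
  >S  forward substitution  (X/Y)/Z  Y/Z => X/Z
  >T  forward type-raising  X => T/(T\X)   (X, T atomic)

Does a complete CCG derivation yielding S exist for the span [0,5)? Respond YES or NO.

[0,5] S   <
  [0,2] S\N   <
    [0,1] "near" : PP
    [1,2] "quickly" : (S\N)\PP
  [2,5] S\(S\N)   <
    [2,4] PP   >
      [2,3] "in" : PP/NP
      [3,4] "that" : NP
    [4,5] "liked" : (S\(S\N))\PP

YES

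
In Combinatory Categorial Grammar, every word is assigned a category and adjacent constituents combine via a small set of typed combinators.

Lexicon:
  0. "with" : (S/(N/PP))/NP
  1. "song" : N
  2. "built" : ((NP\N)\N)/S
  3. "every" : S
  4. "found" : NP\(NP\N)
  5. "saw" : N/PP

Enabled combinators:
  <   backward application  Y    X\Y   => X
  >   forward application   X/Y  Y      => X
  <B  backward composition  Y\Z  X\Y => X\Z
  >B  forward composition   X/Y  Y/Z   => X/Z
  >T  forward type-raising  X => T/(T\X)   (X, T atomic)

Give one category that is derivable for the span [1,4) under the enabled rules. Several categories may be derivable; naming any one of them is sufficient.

NP\N

[0,6] S   >
  [0,5] S/(N/PP)   >
    [0,1] "with" : (S/(N/PP))/NP
    [1,5] NP   <
      [1,4] NP\N   <
        [1,2] "song" : N
        [2,4] (NP\N)\N   >
          [2,3] "built" : ((NP\N)\N)/S
          [3,4] "every" : S
      [4,5] "found" : NP\(NP\N)
  [5,6] "saw" : N/PP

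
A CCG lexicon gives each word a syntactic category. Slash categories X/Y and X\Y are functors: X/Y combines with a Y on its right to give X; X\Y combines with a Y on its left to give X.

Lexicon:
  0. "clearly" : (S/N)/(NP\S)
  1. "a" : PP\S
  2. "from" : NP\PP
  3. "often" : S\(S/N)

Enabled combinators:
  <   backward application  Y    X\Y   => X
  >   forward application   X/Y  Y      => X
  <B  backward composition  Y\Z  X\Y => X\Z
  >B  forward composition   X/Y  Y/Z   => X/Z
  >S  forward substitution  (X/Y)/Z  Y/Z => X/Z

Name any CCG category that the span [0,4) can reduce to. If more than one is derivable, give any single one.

[0,4] S   <
  [0,3] S/N   >
    [0,1] "clearly" : (S/N)/(NP\S)
    [1,3] NP\S   <B
      [1,2] "a" : PP\S
      [2,3] "from" : NP\PP
  [3,4] "often" : S\(S/N)

S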